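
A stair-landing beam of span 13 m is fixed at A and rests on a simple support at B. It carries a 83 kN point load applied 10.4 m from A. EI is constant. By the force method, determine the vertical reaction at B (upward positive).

R_B = 58.43 kN

Choose R_B as the redundant. The primary structure is the cantilever fixed at A.
Downward deflection at the released point B due to the loads:
  point load 83 at a = 10.4: Pa²(3L − a)/(6EI) = 42792/EI
Flexibility coefficient — unit upward force at B: δ_{BB} = L³/(3EI) = 732.3/EI.
The prop prevents deflection at B: R_B = δ_0/δ_{BB} = 42792/732.3 = 58.43 kN.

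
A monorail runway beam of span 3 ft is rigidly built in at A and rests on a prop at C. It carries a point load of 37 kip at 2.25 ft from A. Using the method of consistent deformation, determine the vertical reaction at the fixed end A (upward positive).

R_A = 13.59 kip

Release the roller at C. Primary structure: cantilever fixed at A.
Deflection at C on the released cantilever, summing each load's contribution:
  point load 37 at a = 2.25: Pa²(3L − a)/(6EI) = 210.7/EI
Flexibility coefficient — unit upward force at C: δ_{CC} = L³/(3EI) = 9/EI.
The prop prevents deflection at C: R_C = δ_0/δ_{CC} = 210.7/9 = 23.41 kip.
Vertical equilibrium: R_A = ΣP − R_C = 37 − 23.41 = 13.59 kip.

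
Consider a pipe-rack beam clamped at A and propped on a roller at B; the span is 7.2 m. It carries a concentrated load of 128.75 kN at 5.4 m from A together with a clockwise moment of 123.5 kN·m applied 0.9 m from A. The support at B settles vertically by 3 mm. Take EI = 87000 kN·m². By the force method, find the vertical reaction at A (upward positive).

Release the roller at B. Primary structure: cantilever fixed at A.
Free-end deflection of the primary structure under the applied loading (downward +):
  point load 128.75 at a = 5.4: Pa²(3L − a)/(6EI) = 10137/EI
  clockwise couple 123.5 at a = 0.9: M₀a(2L − a)/(2EI) = 750.3/EI
  δ_0 = 10887/EI
Tip deflection under a unit load at B: L³/(3EI) = 124.4/EI.
With EI = 87000 kN·m²: δ_0 = 0.12514 m and δ_{BB} = 0.00143 m/kN.
Compatibility — the beam at B must follow the support down by 0.003 m: δ_0 − R_B·δ_{BB} = 0.003, so R_B = (0.12514 − 0.003)/0.00143 = 85.41 kN.
Vertical equilibrium: R_A = ΣP − R_B = 128.8 − 85.41 = 43.34 kN.

R_A = 43.34 kN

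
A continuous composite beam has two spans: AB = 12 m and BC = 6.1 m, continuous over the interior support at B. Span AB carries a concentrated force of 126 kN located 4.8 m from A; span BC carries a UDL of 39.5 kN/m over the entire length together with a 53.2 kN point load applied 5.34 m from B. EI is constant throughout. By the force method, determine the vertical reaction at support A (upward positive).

Release continuity at B by inserting a hinge; the redundant is the internal moment M_B. The primary structure is two simply-supported spans AB and BC.
End slopes at the hinge B, treating each span as simply supported:
  span AB: point load 126 at a = 4.8: Pab(L + a)/(6LEI) = 1016/EI
  span BC: UDL 39.5: wL³/(24EI) = 373.6/EI
  span BC: point load 53.2 at a = 5.34: Pab(L + b)/(6LEI) = 40.47/EI
  relative rotation θ_0 = (1016 + 414)/EI = 1430/EI
A unit hogging moment at B produces rotation L₁/(3EI) + L₂/(3EI) = 6.033/EI.
Compatibility: M_B·(L₁+L₂)/(3EI) = θ_0, giving M_B = 237 kN·m (hogging).
Span AB, ΣM about A with M_B applied at B: R_B^{AB}·12 = 604.8 + 237, so R_B^{AB} = 70.15 kN and R_A = 126 − 70.15 = 55.85 kN.

R_A = 55.85 kN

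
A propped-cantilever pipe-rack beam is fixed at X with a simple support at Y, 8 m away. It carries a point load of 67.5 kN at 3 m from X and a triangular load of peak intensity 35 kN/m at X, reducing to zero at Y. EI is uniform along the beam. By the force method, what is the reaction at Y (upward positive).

R_Y = 40.46 kN

Choose R_Y as the redundant. The primary structure is the cantilever fixed at X.
Free-end deflection of the primary structure under the applied loading (downward +):
  point load 67.5 at a = 3: Pa²(3L − a)/(6EI) = 2126/EI
  triangular load, peak 35 at the fixed end: w₀L⁴/(30EI) = 4779/EI
  δ_0 = 6905/EI
Flexibility coefficient — unit upward force at Y: δ_{YY} = L³/(3EI) = 170.7/EI.
Compatibility at Y: δ_0 − R_Y·δ_{YY} = 0, so R_Y = 6905/170.7 = 40.46 kN.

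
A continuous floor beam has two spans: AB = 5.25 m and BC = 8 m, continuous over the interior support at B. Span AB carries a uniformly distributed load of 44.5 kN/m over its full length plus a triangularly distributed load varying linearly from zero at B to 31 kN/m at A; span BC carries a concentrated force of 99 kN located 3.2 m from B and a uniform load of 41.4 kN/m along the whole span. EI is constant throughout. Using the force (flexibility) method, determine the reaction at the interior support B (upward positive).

Release continuity at B by inserting a hinge; the redundant is the internal moment M_B. The primary structure is two simply-supported spans AB and BC.
Discontinuity in slope at B on the released structure — sum the simple-span end rotations:
  span AB: UDL 44.5: wL³/(24EI) = 268.3/EI
  span AB: triangular load, peak 31: 7w₀L³/(360EI) = 87.22/EI
  span BC: point load 99 at a = 3.2: Pab(L + b)/(6LEI) = 405.5/EI
  span BC: UDL 41.4: wL³/(24EI) = 883.2/EI
  relative rotation θ_0 = (355.5 + 1289)/EI = 1644/EI
A unit hogging moment at B produces rotation L₁/(3EI) + L₂/(3EI) = 4.417/EI.
Compatibility: M_B·(L₁+L₂)/(3EI) = θ_0, giving M_B = 372.3 kN·m (hogging).
Span AB, ΣM about A with M_B applied at B: R_B^{AB}·5.25 = 755.7 + 372.3, so R_B^{AB} = 214.8 kN and R_A = 315 − 214.8 = 100.2 kN.
Span BC, ΣM about C: R_B^{BC}·8 = 1800 + 372.3, so R_B^{BC} = 271.5 kN and R_C = 430.2 − 271.5 = 158.7 kN.
R_B = 214.8 + 271.5 = 486.4 kN.

R_B = 486.4 kN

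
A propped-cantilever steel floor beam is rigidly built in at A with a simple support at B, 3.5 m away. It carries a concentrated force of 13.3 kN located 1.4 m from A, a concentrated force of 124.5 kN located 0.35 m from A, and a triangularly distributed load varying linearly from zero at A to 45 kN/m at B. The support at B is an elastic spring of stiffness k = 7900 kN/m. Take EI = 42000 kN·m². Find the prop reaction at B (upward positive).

R_B = 34.9 kN

Remove the prop at B; the released (primary) structure is a cantilever built in at A.
Primary-structure tip deflection at B by superposition:
  point load 13.3 at a = 1.4: Pa²(3L − a)/(6EI) = 39.54/EI
  point load 124.5 at a = 0.35: Pa²(3L − a)/(6EI) = 25.8/EI
  triangular load, peak 45 at the free end: 11w₀L⁴/(120EI) = 619/EI
  δ_0 = 684.3/EI
Flexibility coefficient — unit upward force at B: δ_{BB} = L³/(3EI) = 14.29/EI.
With EI = 42000 kN·m²: δ_0 = 0.016294 m and δ_{BB} = 0.00034 m/kN.
Compatibility — the spring shortens by R_B/k under the reaction it provides: δ_0 − R_B·δ_{BB} = R_B/k. With 1/k = 0.000127 m/kN, R_B = δ_0 / (δ_{BB} + 1/k) = 0.016294 / (0.00034 + 0.000127) = 34.9 kN.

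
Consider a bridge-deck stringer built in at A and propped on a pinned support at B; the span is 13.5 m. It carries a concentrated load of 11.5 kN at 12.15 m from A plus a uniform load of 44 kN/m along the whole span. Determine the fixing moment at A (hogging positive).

M_A = 1010 kN·m

Remove the prop at B; the released (primary) structure is a cantilever built in at A.
Free-end deflection of the primary structure under the applied loading (downward +):
  point load 11.5 at a = 12.15: Pa²(3L − a)/(6EI) = 8021/EI
  UDL 44: wL⁴/(8EI) = 182683/EI
  δ_0 = 190704/EI
Flexibility coefficient — unit upward force at B: δ_{BB} = L³/(3EI) = 820.1/EI.
The prop prevents deflection at B: R_B = δ_0/δ_{BB} = 190704/820.1 = 232.5 kN.
Moment equilibrium about A: M_A = Σ(load moments about A) − R_B·L = 4149 − 232.5×13.5 = 1010 kN·m.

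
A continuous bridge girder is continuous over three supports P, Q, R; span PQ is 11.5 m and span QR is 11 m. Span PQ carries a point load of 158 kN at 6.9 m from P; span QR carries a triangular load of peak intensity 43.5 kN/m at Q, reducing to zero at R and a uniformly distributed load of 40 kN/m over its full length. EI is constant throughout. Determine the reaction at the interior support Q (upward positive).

R_Q = 589.1 kN

Insert a hinge at Q; M_Q is the redundant, and each span becomes simply supported.
Discontinuity in slope at Q on the released structure — sum the simple-span end rotations:
  span PQ: point load 158 at a = 6.9: Pab(L + a)/(6LEI) = 1337/EI
  span QR: triangular load, peak 43.5: w₀L³/(45EI) = 1287/EI
  span QR: UDL 40: wL³/(24EI) = 2218/EI
  relative rotation θ_0 = (1337 + 3505)/EI = 4842/EI
A unit hogging moment at Q produces rotation L₁/(3EI) + L₂/(3EI) = 7.5/EI.
Compatibility: M_Q·(L₁+L₂)/(3EI) = θ_0, giving M_Q = 645.6 kN·m (hogging).
Span PQ, ΣM about P with M_Q applied at Q: R_Q^{PQ}·11.5 = 1090 + 645.6, so R_Q^{PQ} = 150.9 kN and R_P = 158 − 150.9 = 7.058 kN.
Span QR, ΣM about R: R_Q^{QR}·11 = 4174 + 645.6, so R_Q^{QR} = 438.2 kN and R_R = 679.2 − 438.2 = 241.1 kN.
R_Q = 150.9 + 438.2 = 589.1 kN.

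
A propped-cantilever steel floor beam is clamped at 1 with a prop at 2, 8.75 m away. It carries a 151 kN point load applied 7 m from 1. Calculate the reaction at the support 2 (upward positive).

Remove the prop at 2; the released (primary) structure is a cantilever built in at 1.
Primary-structure tip deflection at 2 by superposition:
  point load 151 at a = 7: Pa²(3L − a)/(6EI) = 23738/EI
Tip deflection under a unit load at 2: L³/(3EI) = 223.3/EI.
Compatibility at 2: δ_0 − R_2·δ_{22} = 0, so R_2 = 23738/223.3 = 106.3 kN.

R_2 = 106.3 kN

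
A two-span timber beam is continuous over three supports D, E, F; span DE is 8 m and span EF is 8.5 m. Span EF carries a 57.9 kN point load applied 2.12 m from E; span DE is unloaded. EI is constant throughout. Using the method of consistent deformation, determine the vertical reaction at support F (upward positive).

R_F = 9.553 kN

Take M_E as the redundant. Released structure: two simple spans DE and EF with a hinge at E.
End slopes at the hinge E, treating each span as simply supported:
  span EF: point load 57.9 at a = 2.12: Pab(L + b)/(6LEI) = 228.5/EI
  relative rotation θ_0 = (0 + 228.5)/EI = 228.5/EI
A unit hogging moment at E produces rotation L₁/(3EI) + L₂/(3EI) = 5.5/EI.
Slope continuity at E: θ_0 = M_E·5.5/EI, so M_E = 228.5/5.5 = 41.54 kN·m (hogging).
Span EF, ΣM about F: R_E^{EF}·8.5 = 369.4 + 41.54, so R_E^{EF} = 48.35 kN and R_F = 57.9 − 48.35 = 9.553 kN.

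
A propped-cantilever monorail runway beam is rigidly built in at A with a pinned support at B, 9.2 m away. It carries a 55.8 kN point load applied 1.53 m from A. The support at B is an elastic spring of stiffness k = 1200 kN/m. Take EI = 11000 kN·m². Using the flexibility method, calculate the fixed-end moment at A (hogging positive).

Release the roller at B. Primary structure: cantilever fixed at A.
Downward deflection at the released point B due to the loads:
  point load 55.8 at a = 1.53: Pa²(3L − a)/(6EI) = 567.6/EI
Tip deflection under a unit load at B: L³/(3EI) = 259.6/EI.
With EI = 11000 kN·m²: δ_0 = 0.051596 m and δ_{BB} = 0.023597 m/kN.
Compatibility — the spring shortens by R_B/k under the reaction it provides: δ_0 − R_B·δ_{BB} = R_B/k. With 1/k = 0.000833 m/kN, R_B = δ_0 / (δ_{BB} + 1/k) = 0.051596 / (0.023597 + 0.000833) = 2.112 kN.
Moment equilibrium about A: M_A = Σ(load moments about A) − R_B·L = 85.37 − 2.112×9.2 = 65.94 kN·m.

M_A = 65.94 kN·m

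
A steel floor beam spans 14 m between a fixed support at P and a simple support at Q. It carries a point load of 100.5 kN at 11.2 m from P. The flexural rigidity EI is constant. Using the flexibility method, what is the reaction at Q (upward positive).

R_Q = 70.75 kN

Remove the prop at Q; the released (primary) structure is a cantilever built in at P.
Free-end deflection of the primary structure under the applied loading (downward +):
  point load 100.5 at a = 11.2: Pa²(3L − a)/(6EI) = 64714/EI
Tip deflection under a unit load at Q: L³/(3EI) = 914.7/EI.
The prop prevents deflection at Q: R_Q = δ_0/δ_{QQ} = 64714/914.7 = 70.75 kN.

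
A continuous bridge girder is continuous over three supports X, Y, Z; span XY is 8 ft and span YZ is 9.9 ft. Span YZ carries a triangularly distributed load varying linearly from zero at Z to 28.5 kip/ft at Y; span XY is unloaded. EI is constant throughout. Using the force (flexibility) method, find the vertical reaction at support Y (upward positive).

Take M_Y as the redundant. Released structure: two simple spans XY and YZ with a hinge at Y.
Rotations at Y on the released spans (each span's end-slope, ×1/EI):
  span YZ: triangular load, peak 28.5: w₀L³/(45EI) = 614.5/EI
  relative rotation θ_0 = (0 + 614.5)/EI = 614.5/EI
A unit hogging moment at Y produces rotation L₁/(3EI) + L₂/(3EI) = 5.967/EI.
Compatibility: M_Y·(L₁+L₂)/(3EI) = θ_0, giving M_Y = 103 kip·ft (hogging).
Span XY, ΣM about X with M_Y applied at Y: R_Y^{XY}·8 = 0 + 103, so R_Y^{XY} = 12.87 kip and R_X = 0 − 12.87 = -12.87 kip.
Span YZ, ΣM about Z: R_Y^{YZ}·9.9 = 931.1 + 103, so R_Y^{YZ} = 104.5 kip and R_Z = 141.1 − 104.5 = 36.62 kip.
R_Y = 12.87 + 104.5 = 117.3 kip.

R_Y = 117.3 kip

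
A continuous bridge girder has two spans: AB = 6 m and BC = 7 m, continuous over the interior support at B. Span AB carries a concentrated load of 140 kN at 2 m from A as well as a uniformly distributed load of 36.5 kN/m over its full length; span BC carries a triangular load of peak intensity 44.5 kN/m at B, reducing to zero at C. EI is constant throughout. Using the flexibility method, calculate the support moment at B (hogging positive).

M_B = 211.5 kN·m

Release continuity at B by inserting a hinge; the redundant is the internal moment M_B. The primary structure is two simply-supported spans AB and BC.
Discontinuity in slope at B on the released structure — sum the simple-span end rotations:
  span AB: point load 140 at a = 2: Pab(L + a)/(6LEI) = 248.9/EI
  span AB: UDL 36.5: wL³/(24EI) = 328.5/EI
  span BC: triangular load, peak 44.5: w₀L³/(45EI) = 339.2/EI
  relative rotation θ_0 = (577.4 + 339.2)/EI = 916.6/EI
A unit hogging moment at B produces rotation L₁/(3EI) + L₂/(3EI) = 4.333/EI.
Slope continuity at B: θ_0 = M_B·4.333/EI, so M_B = 916.6/4.333 = 211.5 kN·m (hogging).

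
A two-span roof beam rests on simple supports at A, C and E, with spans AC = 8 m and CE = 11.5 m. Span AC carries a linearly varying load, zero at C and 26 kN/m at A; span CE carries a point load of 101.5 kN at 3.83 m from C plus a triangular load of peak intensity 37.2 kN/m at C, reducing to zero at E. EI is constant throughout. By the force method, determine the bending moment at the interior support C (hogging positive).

M_C = 360.7 kN·m

Release continuity at C by inserting a hinge; the redundant is the internal moment M_C. The primary structure is two simply-supported spans AC and CE.
Discontinuity in slope at C on the released structure — sum the simple-span end rotations:
  span AC: triangular load, peak 26: 7w₀L³/(360EI) = 258.8/EI
  span CE: point load 101.5 at a = 3.83: Pab(L + b)/(6LEI) = 828.4/EI
  span CE: triangular load, peak 37.2: w₀L³/(45EI) = 1257/EI
  relative rotation θ_0 = (258.8 + 2086)/EI = 2344/EI
A unit hogging moment at C produces rotation L₁/(3EI) + L₂/(3EI) = 6.5/EI.
Slope continuity at C: θ_0 = M_C·6.5/EI, so M_C = 2344/6.5 = 360.7 kN·m (hogging).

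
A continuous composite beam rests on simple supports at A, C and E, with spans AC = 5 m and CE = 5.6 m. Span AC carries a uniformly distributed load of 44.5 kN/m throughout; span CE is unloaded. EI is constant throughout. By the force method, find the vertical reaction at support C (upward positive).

Insert a hinge at C; M_C is the redundant, and each span becomes simply supported.
Discontinuity in slope at C on the released structure — sum the simple-span end rotations:
  span AC: UDL 44.5: wL³/(24EI) = 231.8/EI
  relative rotation θ_0 = (231.8 + 0)/EI = 231.8/EI
A unit hogging moment at C produces rotation L₁/(3EI) + L₂/(3EI) = 3.533/EI.
Compatibility: M_C·(L₁+L₂)/(3EI) = θ_0, giving M_C = 65.6 kN·m (hogging).
Span AC, ΣM about A with M_C applied at C: R_C^{AC}·5 = 556.2 + 65.6, so R_C^{AC} = 124.4 kN and R_A = 222.5 − 124.4 = 98.13 kN.
Span CE, ΣM about E: R_C^{CE}·5.6 = 0 + 65.6, so R_C^{CE} = 11.71 kN and R_E = 0 − 11.71 = -11.71 kN.
R_C = 124.4 + 11.71 = 136.1 kN.

R_C = 136.1 kN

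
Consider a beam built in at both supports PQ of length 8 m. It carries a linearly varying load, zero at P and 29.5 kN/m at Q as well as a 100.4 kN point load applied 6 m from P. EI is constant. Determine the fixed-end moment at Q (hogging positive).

M_Q = 207.3 kN·m

Release both end moments; the primary structure is a simply-supported span PQ with redundants M_P and M_Q.
Simple-span end rotations at P and Q under the given loads:
  at P: triangular load, peak 29.5: 7w₀L³/(360EI) = 293.7/EI
  at Q: triangular load, peak 29.5: w₀L³/(45EI) = 335.6/EI
  at P: point load 100.4 at a = 6: Pab(L + b)/(6LEI) = 251/EI
  at Q: point load 100.4 at a = 6: Pab(L + a)/(6LEI) = 351.4/EI
  θ_P0 = 544.7/EI,  θ_Q0 = 687/EI
Flexibility coefficients: a unit moment at one end gives L/(3EI) there and L/(6EI) at the far end, so f₁₁ = f₂₂ = 2.667/EI and f₁₂ = f₂₁ = 1.333/EI.
Compatibility — zero rotation at each built-in end:
  2.667 M_P + 1.333 M_Q = 544.7
  1.333 M_P + 2.667 M_Q = 687
Solving the pair gives M_P = 100.6 kN·m and M_Q = 207.3 kN·m (hogging).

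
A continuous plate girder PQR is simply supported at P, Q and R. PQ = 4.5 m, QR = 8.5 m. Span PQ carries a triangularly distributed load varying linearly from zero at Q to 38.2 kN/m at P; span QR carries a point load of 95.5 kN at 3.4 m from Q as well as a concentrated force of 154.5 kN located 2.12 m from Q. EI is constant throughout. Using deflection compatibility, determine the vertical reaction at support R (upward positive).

R_R = 46.35 kN

Release continuity at Q by inserting a hinge; the redundant is the internal moment M_Q. The primary structure is two simply-supported spans PQ and QR.
End slopes at the hinge Q, treating each span as simply supported:
  span PQ: triangular load, peak 38.2: 7w₀L³/(360EI) = 67.69/EI
  span QR: point load 95.5 at a = 3.4: Pab(L + b)/(6LEI) = 441.6/EI
  span QR: point load 154.5 at a = 2.12: Pab(L + b)/(6LEI) = 609.7/EI
  relative rotation θ_0 = (67.69 + 1051)/EI = 1119/EI
A unit hogging moment at Q produces rotation L₁/(3EI) + L₂/(3EI) = 4.333/EI.
Slope continuity at Q: θ_0 = M_Q·4.333/EI, so M_Q = 1119/4.333 = 258.2 kN·m (hogging).
Span QR, ΣM about R: R_Q^{QR}·8.5 = 1473 + 258.2, so R_Q^{QR} = 203.6 kN and R_R = 250 − 203.6 = 46.35 kN.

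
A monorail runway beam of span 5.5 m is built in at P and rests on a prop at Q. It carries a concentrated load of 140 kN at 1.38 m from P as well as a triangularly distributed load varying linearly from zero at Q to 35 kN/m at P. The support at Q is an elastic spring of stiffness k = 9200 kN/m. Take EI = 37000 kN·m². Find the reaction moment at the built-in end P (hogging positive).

M_P = 208.8 kN·m

Take the reaction at Q as the redundant and release it; the primary structure is a cantilever fixed at P.
Downward deflection at the released point Q due to the loads:
  point load 140 at a = 1.38: Pa²(3L − a)/(6EI) = 671.9/EI
  triangular load, peak 35 at the fixed end: w₀L⁴/(30EI) = 1068/EI
  δ_0 = 1739/EI
Tip deflection under a unit load at Q: L³/(3EI) = 55.46/EI.
With EI = 37000 kN·m²: δ_0 = 0.047012 m and δ_{QQ} = 0.001499 m/kN.
Compatibility — the spring shortens by R_Q/k under the reaction it provides: δ_0 − R_Q·δ_{QQ} = R_Q/k. With 1/k = 0.000109 m/kN, R_Q = δ_0 / (δ_{QQ} + 1/k) = 0.047012 / (0.001499 + 0.000109) = 29.24 kN.
Moment equilibrium about P: M_P = Σ(load moments about P) − R_Q·L = 369.7 − 29.24×5.5 = 208.8 kN·m.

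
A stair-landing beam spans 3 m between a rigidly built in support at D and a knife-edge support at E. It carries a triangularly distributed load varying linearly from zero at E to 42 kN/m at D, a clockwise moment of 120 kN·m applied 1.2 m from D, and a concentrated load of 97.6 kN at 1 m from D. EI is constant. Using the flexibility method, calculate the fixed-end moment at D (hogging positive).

M_D = 84.22 kN·m

Take the reaction at E as the redundant and release it; the primary structure is a cantilever fixed at D.
Deflection at E on the released cantilever, summing each load's contribution:
  triangular load, peak 42 at the fixed end: w₀L⁴/(30EI) = 113.4/EI
  clockwise couple 120 at a = 1.2: M₀a(2L − a)/(2EI) = 345.6/EI
  point load 97.6 at a = 1: Pa²(3L − a)/(6EI) = 130.1/EI
  δ_0 = 589.1/EI
Flexibility coefficient — unit upward force at E: δ_{EE} = L³/(3EI) = 9/EI.
The prop prevents deflection at E: R_E = δ_0/δ_{EE} = 589.1/9 = 65.46 kN.
Moment equilibrium about D: M_D = Σ(load moments about D) − R_E·L = 280.6 − 65.46×3 = 84.22 kN·m.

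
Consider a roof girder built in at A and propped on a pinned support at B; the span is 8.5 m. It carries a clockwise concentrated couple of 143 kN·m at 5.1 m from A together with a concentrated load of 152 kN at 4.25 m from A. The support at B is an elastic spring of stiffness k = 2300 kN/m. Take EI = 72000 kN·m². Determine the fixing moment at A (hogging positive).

Remove the prop at B; the released (primary) structure is a cantilever built in at A.
Deflection at B on the released cantilever, summing each load's contribution:
  clockwise couple 143 at a = 5.1: M₀a(2L − a)/(2EI) = 4339/EI
  point load 152 at a = 4.25: Pa²(3L − a)/(6EI) = 9724/EI
  δ_0 = 14063/EI
Flexibility coefficient — unit upward force at B: δ_{BB} = L³/(3EI) = 204.7/EI.
With EI = 72000 kN·m²: δ_0 = 0.19532 m and δ_{BB} = 0.002843 m/kN.
Compatibility — the spring shortens by R_B/k under the reaction it provides: δ_0 − R_B·δ_{BB} = R_B/k. With 1/k = 0.000435 m/kN, R_B = δ_0 / (δ_{BB} + 1/k) = 0.19532 / (0.002843 + 0.000435) = 59.59 kN.
Moment equilibrium about A: M_A = Σ(load moments about A) − R_B·L = 789 − 59.59×8.5 = 282.5 kN·m.

M_A = 282.5 kN·m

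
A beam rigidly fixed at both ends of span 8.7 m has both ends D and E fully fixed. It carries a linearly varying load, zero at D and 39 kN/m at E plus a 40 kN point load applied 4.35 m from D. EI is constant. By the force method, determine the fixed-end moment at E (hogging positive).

M_E = 191.1 kN·m

Take the two fixed-end moments M_D, M_E as redundants; the released structure is the simple span DE.
End rotations of the released simple span under the applied load (×1/EI):
  at D: triangular load, peak 39: 7w₀L³/(360EI) = 499.4/EI
  at E: triangular load, peak 39: w₀L³/(45EI) = 570.7/EI
  at D: point load 40 at a = 4.35: Pab(L + b)/(6LEI) = 189.2/EI
  at E: point load 40 at a = 4.35: Pab(L + a)/(6LEI) = 189.2/EI
  θ_D0 = 688.6/EI,  θ_E0 = 759.9/EI
Flexibility coefficients: a unit moment at one end gives L/(3EI) there and L/(6EI) at the far end, so f₁₁ = f₂₂ = 2.9/EI and f₁₂ = f₂₁ = 1.45/EI.
Compatibility — zero rotation at each built-in end:
  2.9 M_D + 1.45 M_E = 688.6
  1.45 M_D + 2.9 M_E = 759.9
Solving the pair gives M_D = 141.9 kN·m and M_E = 191.1 kN·m (hogging).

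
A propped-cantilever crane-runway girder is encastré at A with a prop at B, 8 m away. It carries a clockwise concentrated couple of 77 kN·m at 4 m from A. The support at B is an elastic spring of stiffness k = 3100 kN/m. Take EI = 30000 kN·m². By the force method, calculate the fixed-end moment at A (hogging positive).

Choose R_B as the redundant. The primary structure is the cantilever fixed at A.
Free-end deflection of the primary structure under the applied loading (downward +):
  clockwise couple 77 at a = 4: M₀a(2L − a)/(2EI) = 1848/EI
Flexibility coefficient — unit upward force at B: δ_{BB} = L³/(3EI) = 170.7/EI.
With EI = 30000 kN·m²: δ_0 = 0.0616 m and δ_{BB} = 0.005689 m/kN.
Compatibility — the spring shortens by R_B/k under the reaction it provides: δ_0 − R_B·δ_{BB} = R_B/k. With 1/k = 0.000323 m/kN, R_B = δ_0 / (δ_{BB} + 1/k) = 0.0616 / (0.005689 + 0.000323) = 10.25 kN.
Moment equilibrium about A: M_A = Σ(load moments about A) − R_B·L = 77 − 10.25×8 = -4.977 kN·m.

M_A = -4.977 kN·m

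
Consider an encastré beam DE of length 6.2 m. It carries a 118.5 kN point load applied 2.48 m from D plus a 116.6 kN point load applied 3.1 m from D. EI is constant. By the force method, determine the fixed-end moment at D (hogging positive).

Take the two fixed-end moments M_D, M_E as redundants; the released structure is the simple span DE.
Simple-span end rotations at D and E under the given loads:
  at D: point load 118.5 at a = 2.48: Pab(L + b)/(6LEI) = 291.5/EI
  at E: point load 118.5 at a = 2.48: Pab(L + a)/(6LEI) = 255.1/EI
  at D: point load 116.6 at a = 3.1: Pab(L + b)/(6LEI) = 280.1/EI
  at E: point load 116.6 at a = 3.1: Pab(L + a)/(6LEI) = 280.1/EI
  θ_D0 = 571.7/EI,  θ_E0 = 535.2/EI
Flexibility coefficients: a unit moment at one end gives L/(3EI) there and L/(6EI) at the far end, so f₁₁ = f₂₂ = 2.067/EI and f₁₂ = f₂₁ = 1.033/EI.
Compatibility — zero rotation at each built-in end:
  2.067 M_D + 1.033 M_E = 571.7
  1.033 M_D + 2.067 M_E = 535.2
Solving the pair gives M_D = 196.2 kN·m and M_E = 160.9 kN·m (hogging).

M_D = 196.2 kN·m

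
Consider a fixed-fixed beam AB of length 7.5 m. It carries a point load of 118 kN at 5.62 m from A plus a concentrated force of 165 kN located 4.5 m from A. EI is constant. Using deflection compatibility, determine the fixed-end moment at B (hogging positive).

Release both end moments; the primary structure is a simply-supported span AB with redundants M_A and M_B.
Simple-span end rotations at A and B under the given loads:
  at A: point load 118 at a = 5.62: Pab(L + b)/(6LEI) = 259.9/EI
  at B: point load 118 at a = 5.62: Pab(L + a)/(6LEI) = 363.5/EI
  at A: point load 165 at a = 4.5: Pab(L + b)/(6LEI) = 519.8/EI
  at B: point load 165 at a = 4.5: Pab(L + a)/(6LEI) = 594/EI
  θ_A0 = 779.6/EI,  θ_B0 = 957.5/EI
Flexibility coefficients: a unit moment at one end gives L/(3EI) there and L/(6EI) at the far end, so f₁₁ = f₂₂ = 2.5/EI and f₁₂ = f₂₁ = 1.25/EI.
Compatibility — zero rotation at each built-in end:
  2.5 M_A + 1.25 M_B = 779.6
  1.25 M_A + 2.5 M_B = 957.5
Solving the pair gives M_A = 160.5 kN·m and M_B = 302.8 kN·m (hogging).

M_B = 302.8 kN·m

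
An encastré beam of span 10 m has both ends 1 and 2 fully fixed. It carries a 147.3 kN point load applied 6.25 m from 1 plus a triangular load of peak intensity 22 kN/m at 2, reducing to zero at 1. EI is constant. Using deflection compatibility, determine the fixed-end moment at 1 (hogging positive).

M_1 = 202.8 kN·m

Release both end moments; the primary structure is a simply-supported span 12 with redundants M_1 and M_2.
On the primary (simply-supported) span, the end slopes from the loading are:
  at 1: point load 147.3 at a = 6.25: Pab(L + b)/(6LEI) = 791.2/EI
  at 2: point load 147.3 at a = 6.25: Pab(L + a)/(6LEI) = 935/EI
  at 1: triangular load, peak 22: 7w₀L³/(360EI) = 427.8/EI
  at 2: triangular load, peak 22: w₀L³/(45EI) = 488.9/EI
  θ_10 = 1219/EI,  θ_20 = 1424/EI
Flexibility coefficients: a unit moment at one end gives L/(3EI) there and L/(6EI) at the far end, so f₁₁ = f₂₂ = 3.333/EI and f₁₂ = f₂₁ = 1.667/EI.
Compatibility — zero rotation at each built-in end:
  3.333 M_1 + 1.667 M_2 = 1219
  1.667 M_1 + 3.333 M_2 = 1424
Solving the pair gives M_1 = 202.8 kN·m and M_2 = 325.8 kN·m (hogging).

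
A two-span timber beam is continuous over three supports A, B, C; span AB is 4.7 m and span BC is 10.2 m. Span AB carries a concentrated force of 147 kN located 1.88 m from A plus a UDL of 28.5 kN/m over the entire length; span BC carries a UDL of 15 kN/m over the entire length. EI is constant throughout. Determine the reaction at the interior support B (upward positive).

Take M_B as the redundant. Released structure: two simple spans AB and BC with a hinge at B.
Rotations at B on the released spans (each span's end-slope, ×1/EI):
  span AB: point load 147 at a = 1.88: Pab(L + a)/(6LEI) = 181.8/EI
  span AB: UDL 28.5: wL³/(24EI) = 123.3/EI
  span BC: UDL 15: wL³/(24EI) = 663.3/EI
  relative rotation θ_0 = (305.1 + 663.3)/EI = 968.4/EI
A unit hogging moment at B produces rotation L₁/(3EI) + L₂/(3EI) = 4.967/EI.
Slope continuity at B: θ_0 = M_B·4.967/EI, so M_B = 968.4/4.967 = 195 kN·m (hogging).
Span AB, ΣM about A with M_B applied at B: R_B^{AB}·4.7 = 591.1 + 195, so R_B^{AB} = 167.3 kN and R_A = 280.9 − 167.3 = 113.7 kN.
Span BC, ΣM about C: R_B^{BC}·10.2 = 780.3 + 195, so R_B^{BC} = 95.62 kN and R_C = 153 − 95.62 = 57.38 kN.
R_B = 167.3 + 95.62 = 262.9 kN.

R_B = 262.9 kN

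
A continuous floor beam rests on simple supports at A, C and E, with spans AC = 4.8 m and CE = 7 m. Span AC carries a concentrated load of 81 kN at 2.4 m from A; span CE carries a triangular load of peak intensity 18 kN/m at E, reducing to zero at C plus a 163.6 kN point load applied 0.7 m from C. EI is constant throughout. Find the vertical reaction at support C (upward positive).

Insert a hinge at C; M_C is the redundant, and each span becomes simply supported.
End slopes at the hinge C, treating each span as simply supported:
  span AC: point load 81 at a = 2.4: Pab(L + a)/(6LEI) = 116.6/EI
  span CE: triangular load, peak 18: 7w₀L³/(360EI) = 120/EI
  span CE: point load 163.6 at a = 0.7: Pab(L + b)/(6LEI) = 228.5/EI
  relative rotation θ_0 = (116.6 + 348.5)/EI = 465.2/EI
A unit hogging moment at C produces rotation L₁/(3EI) + L₂/(3EI) = 3.933/EI.
Slope continuity at C: θ_0 = M_C·3.933/EI, so M_C = 465.2/3.933 = 118.3 kN·m (hogging).
Span AC, ΣM about A with M_C applied at C: R_C^{AC}·4.8 = 194.4 + 118.3, so R_C^{AC} = 65.14 kN and R_A = 81 − 65.14 = 15.86 kN.
Span CE, ΣM about E: R_C^{CE}·7 = 1178 + 118.3, so R_C^{CE} = 185.1 kN and R_E = 226.6 − 185.1 = 41.47 kN.
R_C = 65.14 + 185.1 = 250.3 kN.

R_C = 250.3 kN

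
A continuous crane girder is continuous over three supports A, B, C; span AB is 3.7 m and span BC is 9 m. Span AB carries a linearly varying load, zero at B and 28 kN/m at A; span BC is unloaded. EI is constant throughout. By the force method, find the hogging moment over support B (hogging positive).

M_B = 6.514 kN·m

Release continuity at B by inserting a hinge; the redundant is the internal moment M_B. The primary structure is two simply-supported spans AB and BC.
End slopes at the hinge B, treating each span as simply supported:
  span AB: triangular load, peak 28: 7w₀L³/(360EI) = 27.58/EI
  relative rotation θ_0 = (27.58 + 0)/EI = 27.58/EI
A unit hogging moment at B produces rotation L₁/(3EI) + L₂/(3EI) = 4.233/EI.
Compatibility: M_B·(L₁+L₂)/(3EI) = θ_0, giving M_B = 6.514 kN·m (hogging).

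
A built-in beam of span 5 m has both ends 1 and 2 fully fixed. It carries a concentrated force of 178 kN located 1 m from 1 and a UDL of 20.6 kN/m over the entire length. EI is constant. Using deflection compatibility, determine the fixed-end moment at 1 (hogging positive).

Take the two fixed-end moments M_1, M_2 as redundants; the released structure is the simple span 12.
End rotations of the released simple span under the applied load (×1/EI):
  at 1: point load 178 at a = 1: Pab(L + b)/(6LEI) = 213.6/EI
  at 2: point load 178 at a = 1: Pab(L + a)/(6LEI) = 142.4/EI
  at 1: UDL 20.6: wL³/(24EI) = 107.3/EI
  at 2: UDL 20.6: wL³/(24EI) = 107.3/EI
  θ_10 = 320.9/EI,  θ_20 = 249.7/EI
Flexibility coefficients: a unit moment at one end gives L/(3EI) there and L/(6EI) at the far end, so f₁₁ = f₂₂ = 1.667/EI and f₁₂ = f₂₁ = 0.8333/EI.
Compatibility — zero rotation at each built-in end:
  1.667 M_1 + 0.8333 M_2 = 320.9
  0.8333 M_1 + 1.667 M_2 = 249.7
Solving the pair gives M_1 = 156.8 kN·m and M_2 = 71.4 kN·m (hogging).

M_1 = 156.8 kN·m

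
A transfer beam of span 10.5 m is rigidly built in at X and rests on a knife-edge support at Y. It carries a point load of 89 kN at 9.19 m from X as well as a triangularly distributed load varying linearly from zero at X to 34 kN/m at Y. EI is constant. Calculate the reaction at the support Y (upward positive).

Release the roller at Y. Primary structure: cantilever fixed at X.
Deflection at Y on the released cantilever, summing each load's contribution:
  point load 89 at a = 9.19: Pa²(3L − a)/(6EI) = 27949/EI
  triangular load, peak 34 at the free end: 11w₀L⁴/(120EI) = 37883/EI
  δ_0 = 65832/EI
Tip deflection under a unit load at Y: L³/(3EI) = 385.9/EI.
The prop prevents deflection at Y: R_Y = δ_0/δ_{YY} = 65832/385.9 = 170.6 kN.

R_Y = 170.6 kN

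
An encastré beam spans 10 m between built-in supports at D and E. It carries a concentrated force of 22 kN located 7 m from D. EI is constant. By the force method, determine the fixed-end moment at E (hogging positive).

Release both end moments; the primary structure is a simply-supported span DE with redundants M_D and M_E.
On the primary (simply-supported) span, the end slopes from the loading are:
  at D: point load 22 at a = 7: Pab(L + b)/(6LEI) = 100.1/EI
  at E: point load 22 at a = 7: Pab(L + a)/(6LEI) = 130.9/EI
  θ_D0 = 100.1/EI,  θ_E0 = 130.9/EI
Flexibility coefficients: a unit moment at one end gives L/(3EI) there and L/(6EI) at the far end, so f₁₁ = f₂₂ = 3.333/EI and f₁₂ = f₂₁ = 1.667/EI.
Compatibility — zero rotation at each built-in end:
  3.333 M_D + 1.667 M_E = 100.1
  1.667 M_D + 3.333 M_E = 130.9
Solving the pair gives M_D = 13.86 kN·m and M_E = 32.34 kN·m (hogging).

M_E = 32.34 kN·m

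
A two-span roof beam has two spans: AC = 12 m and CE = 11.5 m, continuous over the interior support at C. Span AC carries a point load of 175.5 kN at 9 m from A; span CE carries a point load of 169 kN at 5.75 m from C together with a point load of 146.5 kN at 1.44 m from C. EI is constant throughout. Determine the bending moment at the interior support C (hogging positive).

M_C = 439.4 kN·m

Release continuity at C by inserting a hinge; the redundant is the internal moment M_C. The primary structure is two simply-supported spans AC and CE.
Rotations at C on the released spans (each span's end-slope, ×1/EI):
  span AC: point load 175.5 at a = 9: Pab(L + a)/(6LEI) = 1382/EI
  span CE: point load 169 at a = 5.75: Pab(L + b)/(6LEI) = 1397/EI
  span CE: point load 146.5 at a = 1.44: Pab(L + b)/(6LEI) = 663.1/EI
  relative rotation θ_0 = (1382 + 2060)/EI = 3442/EI
A unit hogging moment at C produces rotation L₁/(3EI) + L₂/(3EI) = 7.833/EI.
Compatibility: M_C·(L₁+L₂)/(3EI) = θ_0, giving M_C = 439.4 kN·m (hogging).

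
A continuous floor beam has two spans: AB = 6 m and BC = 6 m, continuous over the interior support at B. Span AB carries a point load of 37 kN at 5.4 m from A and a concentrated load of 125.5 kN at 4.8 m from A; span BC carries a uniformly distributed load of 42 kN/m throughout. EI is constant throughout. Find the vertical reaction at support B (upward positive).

R_B = 312.4 kN

Insert a hinge at B; M_B is the redundant, and each span becomes simply supported.
Rotations at B on the released spans (each span's end-slope, ×1/EI):
  span AB: point load 37 at a = 5.4: Pab(L + a)/(6LEI) = 37.96/EI
  span AB: point load 125.5 at a = 4.8: Pab(L + a)/(6LEI) = 216.9/EI
  span BC: UDL 42: wL³/(24EI) = 378/EI
  relative rotation θ_0 = (254.8 + 378)/EI = 632.8/EI
A unit hogging moment at B produces rotation L₁/(3EI) + L₂/(3EI) = 4/EI.
Slope continuity at B: θ_0 = M_B·4/EI, so M_B = 632.8/4 = 158.2 kN·m (hogging).
Span AB, ΣM about A with M_B applied at B: R_B^{AB}·6 = 802.2 + 158.2, so R_B^{AB} = 160.1 kN and R_A = 162.5 − 160.1 = 2.432 kN.
Span BC, ΣM about C: R_B^{BC}·6 = 756 + 158.2, so R_B^{BC} = 152.4 kN and R_C = 252 − 152.4 = 99.63 kN.
R_B = 160.1 + 152.4 = 312.4 kN.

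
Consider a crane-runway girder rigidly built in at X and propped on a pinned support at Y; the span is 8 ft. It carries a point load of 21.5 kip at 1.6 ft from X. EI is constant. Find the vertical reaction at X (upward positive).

Remove the prop at Y; the released (primary) structure is a cantilever built in at X.
Primary-structure tip deflection at Y by superposition:
  point load 21.5 at a = 1.6: Pa²(3L − a)/(6EI) = 205.5/EI
Flexibility coefficient — unit upward force at Y: δ_{YY} = L³/(3EI) = 170.7/EI.
The prop prevents deflection at Y: R_Y = δ_0/δ_{YY} = 205.5/170.7 = 1.204 kip.
Vertical equilibrium: R_X = ΣP − R_Y = 21.5 − 1.204 = 20.3 kip.

R_X = 20.3 kip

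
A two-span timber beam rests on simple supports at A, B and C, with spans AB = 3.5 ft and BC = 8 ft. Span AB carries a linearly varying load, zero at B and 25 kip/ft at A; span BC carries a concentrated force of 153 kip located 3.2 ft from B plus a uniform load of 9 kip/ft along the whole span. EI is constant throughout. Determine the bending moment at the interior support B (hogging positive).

M_B = 219 kip·ft

Release continuity at B by inserting a hinge; the redundant is the internal moment M_B. The primary structure is two simply-supported spans AB and BC.
Discontinuity in slope at B on the released structure — sum the simple-span end rotations:
  span AB: triangular load, peak 25: 7w₀L³/(360EI) = 20.84/EI
  span BC: point load 153 at a = 3.2: Pab(L + b)/(6LEI) = 626.7/EI
  span BC: UDL 9: wL³/(24EI) = 192/EI
  relative rotation θ_0 = (20.84 + 818.7)/EI = 839.5/EI
A unit hogging moment at B produces rotation L₁/(3EI) + L₂/(3EI) = 3.833/EI.
Slope continuity at B: θ_0 = M_B·3.833/EI, so M_B = 839.5/3.833 = 219 kip·ft (hogging).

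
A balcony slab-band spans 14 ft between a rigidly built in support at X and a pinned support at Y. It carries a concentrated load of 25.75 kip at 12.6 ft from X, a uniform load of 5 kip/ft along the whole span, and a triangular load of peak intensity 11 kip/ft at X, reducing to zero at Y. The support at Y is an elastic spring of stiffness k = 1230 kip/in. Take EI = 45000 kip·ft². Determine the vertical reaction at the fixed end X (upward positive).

Remove the prop at Y; the released (primary) structure is a cantilever built in at X.
Free-end deflection of the primary structure under the applied loading (downward +):
  point load 25.75 at a = 12.6: Pa²(3L − a)/(6EI) = 20032/EI
  UDL 5: wL⁴/(8EI) = 24010/EI
  triangular load, peak 11 at the fixed end: w₀L⁴/(30EI) = 14086/EI
  δ_0 = 58127/EI
Flexibility coefficient — unit upward force at Y: δ_{YY} = L³/(3EI) = 914.7/EI.
With EI = 45000 kip·ft²: δ_0 = 1.2917 ft and δ_{YY} = 0.020326 ft/kip.
Compatibility — the spring shortens by R_Y/k under the reaction it provides: δ_0 − R_Y·δ_{YY} = R_Y/k. With 1/k = 1/(1230×12) ft/kip = 0.000068 ft/kip, R_Y = δ_0 / (δ_{YY} + 1/k) = 1.2917 / (0.020326 + 0.000068) = 63.34 kip.
Vertical equilibrium: R_X = ΣP − R_Y = 172.8 − 63.34 = 109.4 kip.

R_X = 109.4 kip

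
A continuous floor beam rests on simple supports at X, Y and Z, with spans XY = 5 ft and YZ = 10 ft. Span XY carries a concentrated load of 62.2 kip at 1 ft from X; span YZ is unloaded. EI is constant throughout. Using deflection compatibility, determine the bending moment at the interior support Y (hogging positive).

M_Y = 9.952 kip·ft

Release continuity at Y by inserting a hinge; the redundant is the internal moment M_Y. The primary structure is two simply-supported spans XY and YZ.
End slopes at the hinge Y, treating each span as simply supported:
  span XY: point load 62.2 at a = 1: Pab(L + a)/(6LEI) = 49.76/EI
  relative rotation θ_0 = (49.76 + 0)/EI = 49.76/EI
A unit hogging moment at Y produces rotation L₁/(3EI) + L₂/(3EI) = 5/EI.
Compatibility: M_Y·(L₁+L₂)/(3EI) = θ_0, giving M_Y = 9.952 kip·ft (hogging).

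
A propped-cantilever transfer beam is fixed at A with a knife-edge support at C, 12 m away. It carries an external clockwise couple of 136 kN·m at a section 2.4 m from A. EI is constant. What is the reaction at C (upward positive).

R_C = 6.12 kN

Choose R_C as the redundant. The primary structure is the cantilever fixed at A.
Downward deflection at the released point C due to the loads:
  clockwise couple 136 at a = 2.4: M₀a(2L − a)/(2EI) = 3525/EI
Flexibility coefficient — unit upward force at C: δ_{CC} = L³/(3EI) = 576/EI.
Compatibility at C: δ_0 − R_C·δ_{CC} = 0, so R_C = 3525/576 = 6.12 kN.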